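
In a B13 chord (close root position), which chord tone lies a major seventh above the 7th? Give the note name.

G#

Spelling the chord: B D# F# A C# G#.
The 7th is A. A major seventh above A is G#.
G# is the chord's 13th.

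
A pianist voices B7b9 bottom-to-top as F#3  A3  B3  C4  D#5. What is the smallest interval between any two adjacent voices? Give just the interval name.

minor second

Adjacent intervals: F#3→A3 = minor third; A3→B3 = major second; B3→C4 = minor second; C4→D#5 = augmented ninth.
The smallest is B3 to C4, a minor second (1 semitone).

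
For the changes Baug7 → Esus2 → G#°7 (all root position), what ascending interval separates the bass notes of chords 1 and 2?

The roots are B and E.
Counting 4 letters and 5 half steps from B gives a perfect fourth.

perfect fourth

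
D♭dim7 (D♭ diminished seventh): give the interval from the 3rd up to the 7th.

d5

D♭°7 is spelled D♭–F♭–A𝄫–C𝄫.
The 3rd is F♭ and the 7th is C𝄫.
From F♭ to C𝄫: 6 semitones over a fifth = diminished.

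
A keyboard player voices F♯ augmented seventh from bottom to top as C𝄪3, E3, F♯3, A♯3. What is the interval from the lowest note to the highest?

m6

The outer voices are C𝄪3 and A♯3.
6 letter names make it a sixth; at 8 semitones (a half step narrower than major) the quality is minor.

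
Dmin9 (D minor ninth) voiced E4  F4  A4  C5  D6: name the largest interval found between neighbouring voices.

Adjacent intervals: E4→F4 = minor second; F4→A4 = major third; A4→C5 = minor third; C5→D6 = major ninth.
The largest is C5 to D6, a major ninth (14 semitones).

major 9th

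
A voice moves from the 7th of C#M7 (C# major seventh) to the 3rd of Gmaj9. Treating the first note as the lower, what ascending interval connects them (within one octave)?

diminished octave

C#M7 (C# major seventh) has B# as its 7th, and Gmaj9 has B as its 3rd.
From B# to B: 11 semitones over an octave = diminished.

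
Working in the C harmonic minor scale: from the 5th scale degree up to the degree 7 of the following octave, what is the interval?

C harmonic minor: C D Eb F G Ab B.
So we need the interval from G up to B.
From G to B is 16 semitones, exactly the major tenth.

major 10th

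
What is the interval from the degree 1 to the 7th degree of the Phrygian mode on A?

minor seventh

The scale runs A Bb C D E F G.
Degree 1 = A; degree 7 = G.
From A to G: 10 semitones over a seventh = minor.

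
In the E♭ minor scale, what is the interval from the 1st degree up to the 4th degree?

Spelling the E♭ minor scale: E♭ F G♭ A♭ B♭ C♭ D♭.
The 1st degree is E♭ and the 4th scale degree is A♭.
From E♭ to A♭ is 5 semitones, exactly the perfect fourth.

perfect fourth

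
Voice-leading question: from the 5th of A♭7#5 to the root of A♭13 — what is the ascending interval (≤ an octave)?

A♭7#5 has E as its 5th, and A♭13 has A♭ as its root.
E up to A♭ is 4 semitones, a half step narrower than a perfect fourth, so the interval is diminished.

d4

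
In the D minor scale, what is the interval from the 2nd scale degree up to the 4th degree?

minor third

D natural minor: D E F G A B♭ C.
2nd scale degree = E; degree 4 = G.
3 letter names make it a third; at 3 semitones (a half step narrower than major) the quality is minor.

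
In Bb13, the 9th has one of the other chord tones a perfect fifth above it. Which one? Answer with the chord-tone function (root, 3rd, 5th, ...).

Spelling the chord: Bb–D–F–Ab–C–G.
The 9th is C. A perfect fifth above C is G.
G is the chord's 13th.

13th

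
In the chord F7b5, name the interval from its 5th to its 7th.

The chord tones of F7b5 are F-A-Cb-Eb.
That puts Cb below Eb.
Cb up to Eb spans 3 letter names and 4 semitones — a major third.

major third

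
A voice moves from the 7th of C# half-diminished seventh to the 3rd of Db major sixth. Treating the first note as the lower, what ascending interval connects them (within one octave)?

d5

C# half-diminished seventh has B as its 7th, and Db major sixth has F as its 3rd.
B up to F is 6 semitones, a half step narrower than a perfect fifth, so the interval is diminished.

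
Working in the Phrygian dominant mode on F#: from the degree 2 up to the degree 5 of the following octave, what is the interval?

The scale runs F# G A# B C# D E.
That puts G below C#.
11 letter names make it an eleventh; at 18 semitones (a half step wider than perfect) the quality is augmented.

augmented 11th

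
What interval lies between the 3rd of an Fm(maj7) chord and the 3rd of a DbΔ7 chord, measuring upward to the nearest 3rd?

The 3rd of Fm(maj7) is Ab; the 3rd of DbΔ7 is F.
Ab up to F spans 6 letter names and 9 semitones — a major sixth.

M6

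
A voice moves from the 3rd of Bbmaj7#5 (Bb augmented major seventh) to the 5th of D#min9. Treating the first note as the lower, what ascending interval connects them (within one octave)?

augmented fifth

The 3rd of Bbmaj7#5 (Bb augmented major seventh) is D; the 5th of D#min9 is A#.
D up to A# is 8 semitones, a half step wider than a perfect fifth, so the interval is augmented.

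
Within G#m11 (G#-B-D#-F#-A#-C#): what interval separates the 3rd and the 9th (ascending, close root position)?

major seventh

That puts B below A#.
Counting 7 letters and 11 half steps from B gives a major seventh.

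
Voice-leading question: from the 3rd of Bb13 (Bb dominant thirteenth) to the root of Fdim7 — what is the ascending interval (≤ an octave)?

The 3rd of Bb13 (Bb dominant thirteenth) is D; the root of Fdim7 is F.
3 letter names make it a third; at 3 semitones (a half step narrower than major) the quality is minor.

m3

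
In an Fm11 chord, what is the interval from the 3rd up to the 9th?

major seventh

The chord tones of Fm11 are F-Ab-C-Eb-G-Bb.
3rd = Ab; 9th = G.
Ab up to G spans 7 letter names and 11 semitones — a major seventh.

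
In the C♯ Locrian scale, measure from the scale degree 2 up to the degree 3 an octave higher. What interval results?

Spelling the C♯ Locrian scale: C♯ D E F♯ G A B.
The scale degree 2 is D and the degree 3 (up an octave) is E.
Counting 9 letters and 14 half steps from D gives a major ninth.

M9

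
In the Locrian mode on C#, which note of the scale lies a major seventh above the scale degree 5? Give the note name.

The scale is C# D E F# G A B.
The scale degree 5 is G; a major seventh above that is F# — scale degree 4.

F#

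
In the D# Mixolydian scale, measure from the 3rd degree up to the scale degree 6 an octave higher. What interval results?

perfect eleventh

D# mixolydian: D# E# F## G# A# B# C#.
The 3rd degree is F## and the 6th scale degree (up an octave) is B#.
F## up to B# spans 11 letter names and 17 semitones — a perfect eleventh.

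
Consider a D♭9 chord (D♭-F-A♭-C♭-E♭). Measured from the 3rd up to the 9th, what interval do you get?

m7

So we need the interval from F up to E♭.
F up to E♭ is 10 semitones, a half step narrower than a major seventh, so the interval is minor.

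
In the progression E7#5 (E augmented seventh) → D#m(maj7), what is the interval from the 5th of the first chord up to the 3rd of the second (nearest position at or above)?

diminished fifth

The 5th of E7#5 (E augmented seventh) is B#; the 3rd of D#m(maj7) is F#.
B# up to F# is 6 semitones, a half step narrower than a perfect fifth, so the interval is diminished.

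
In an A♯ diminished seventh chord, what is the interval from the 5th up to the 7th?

Spelling the chord: A♯, C♯, E, G.
That puts E below G.
From E to G: 3 semitones over a third = minor.

minor 3rd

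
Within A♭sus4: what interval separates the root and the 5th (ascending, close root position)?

perfect fifth

The chord tones of A♭sus4 (A♭ sus4) are A♭-D♭-E♭.
So we need the interval from A♭ up to E♭.
A♭ up to E♭ spans 5 letter names and 7 semitones — a perfect fifth.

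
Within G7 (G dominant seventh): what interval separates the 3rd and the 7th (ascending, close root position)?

G dominant seventh: G-B-D-F.
That puts B below F.
5 letter names make it a fifth; at 6 semitones (a half step narrower than perfect) the quality is diminished.
That tritone between 3rd and 7th is what gives the dominant seventh its pull toward resolution.

diminished fifth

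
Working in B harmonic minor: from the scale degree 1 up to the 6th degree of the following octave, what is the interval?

Spelling B harmonic minor: B C♯ D E F♯ G A♯.
The scale degree 1 is B and the degree 6 (up an octave) is G.
13 letter names make it a thirteenth; at 20 semitones (a half step narrower than major) the quality is minor.

minor 13th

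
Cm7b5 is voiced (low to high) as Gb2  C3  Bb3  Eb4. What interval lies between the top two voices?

perfect fourth

Those voices are Bb3 and Eb4.
Bb up to Eb spans 4 letter names and 5 semitones — a perfect fourth.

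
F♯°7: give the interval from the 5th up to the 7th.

F♯dim7 (F♯ diminished seventh) is spelled F♯, A, C, E♭.
That puts C below E♭.
3 letter names make it a third; at 3 semitones (a half step narrower than major) the quality is minor.

minor third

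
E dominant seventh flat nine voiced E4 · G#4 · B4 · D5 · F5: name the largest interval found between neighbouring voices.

major third

Adjacent intervals: E4→G#4 = major third; G#4→B4 = minor third; B4→D5 = minor third; D5→F5 = minor third.
The largest is E4 to G#4, a major third (4 semitones).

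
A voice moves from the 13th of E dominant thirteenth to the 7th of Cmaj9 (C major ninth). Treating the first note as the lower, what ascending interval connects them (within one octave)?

The 13th of E dominant thirteenth is C#; the 7th of Cmaj9 (C major ninth) is B.
7 letter names make it a seventh; at 10 semitones (a half step narrower than major) the quality is minor.

minor seventh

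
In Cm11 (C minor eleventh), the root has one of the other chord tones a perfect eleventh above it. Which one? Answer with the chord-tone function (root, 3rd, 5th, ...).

11th

The chord tones of C minor eleventh are C–Eb–G–Bb–D–F.
The root is C. A perfect eleventh above C is F.
F is the chord's 11th.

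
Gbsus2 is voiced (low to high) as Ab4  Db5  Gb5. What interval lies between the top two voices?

P4

Those voices are Db5 and Gb5.
From Db to Gb is 5 semitones, exactly the perfect fourth.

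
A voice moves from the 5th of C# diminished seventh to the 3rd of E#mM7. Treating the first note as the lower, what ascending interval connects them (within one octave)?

augmented unison

C# diminished seventh has G as its 5th, and E#mM7 has G# as its 3rd.
From G to G#: 1 semitone over a unison = augmented.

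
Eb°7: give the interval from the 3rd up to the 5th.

m3

Eb°7 (Eb diminished seventh) is spelled Eb Gb Bbb Dbb.
That puts Gb below Bbb.
From Gb to Bbb: 3 semitones over a third = minor.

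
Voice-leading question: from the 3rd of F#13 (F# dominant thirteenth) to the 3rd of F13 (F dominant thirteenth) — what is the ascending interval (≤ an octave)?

diminished octave

F#13 (F# dominant thirteenth) has A# as its 3rd, and F13 (F dominant thirteenth) has A as its 3rd.
8 letter names make it an octave; at 11 semitones (a half step narrower than perfect) the quality is diminished.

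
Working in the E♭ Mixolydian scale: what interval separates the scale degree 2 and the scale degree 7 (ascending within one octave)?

minor sixth

The scale runs E♭ F G A♭ B♭ C D♭.
The scale degree 2 is F and the scale degree 7 is D♭.
F up to D♭ is 8 semitones, a half step narrower than a major sixth, so the interval is minor.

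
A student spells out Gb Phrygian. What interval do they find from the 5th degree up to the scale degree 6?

Gb phrygian: Gb Abb Bbb Cb Db Ebb Fb.
5th degree = Db; 6th degree = Ebb.
2 letter names make it a second; at 1 semitone (a half step narrower than major) the quality is minor.

minor second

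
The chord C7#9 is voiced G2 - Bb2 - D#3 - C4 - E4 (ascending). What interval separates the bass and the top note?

major thirteenth

The outer voices are G2 and E4.
From G to E is 21 semitones, exactly the major thirteenth.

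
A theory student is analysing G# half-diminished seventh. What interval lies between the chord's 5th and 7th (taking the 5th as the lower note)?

M3

G# half-diminished seventh is spelled G#, B, D, F#.
5th = D; 7th = F#.
Counting 3 letters and 4 half steps from D gives a major third.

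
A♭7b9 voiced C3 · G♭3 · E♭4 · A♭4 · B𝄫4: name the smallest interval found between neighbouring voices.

minor 2nd

Adjacent intervals: C3→G♭3 = diminished fifth; G♭3→E♭4 = major sixth; E♭4→A♭4 = perfect fourth; A♭4→B𝄫4 = minor second.
The smallest is A♭4 to B𝄫4, a minor second (1 semitone).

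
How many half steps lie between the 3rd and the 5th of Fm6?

4

The chord tones of Fmin6 are F, A♭, C, D.
A♭ to C is a major third: 4 semitones.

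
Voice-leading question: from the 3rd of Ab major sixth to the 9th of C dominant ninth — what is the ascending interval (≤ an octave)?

The 3rd of Ab major sixth is C; the 9th of C dominant ninth is D.
Counting 2 letters and 2 half steps from C gives a major second.

major second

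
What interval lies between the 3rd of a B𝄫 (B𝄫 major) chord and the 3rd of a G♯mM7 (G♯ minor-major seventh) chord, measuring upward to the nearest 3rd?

The 3rd of B𝄫 (B𝄫 major) is D♭; the 3rd of G♯mM7 (G♯ minor-major seventh) is B.
From D♭ to B: 10 semitones over a sixth = augmented.

A6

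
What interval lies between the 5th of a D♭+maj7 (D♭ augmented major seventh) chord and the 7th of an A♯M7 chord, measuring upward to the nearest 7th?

A7

The 5th of D♭+maj7 (D♭ augmented major seventh) is A; the 7th of A♯M7 is G𝄪.
7 letter names make it a seventh; at 12 semitones (a half step wider than major) the quality is augmented.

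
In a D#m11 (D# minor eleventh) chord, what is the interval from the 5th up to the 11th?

minor seventh

D#m11: D#–F#–A#–C#–E#–G#.
5th = A#; 11th = G#.
From A# to G#: 10 semitones over a seventh = minor.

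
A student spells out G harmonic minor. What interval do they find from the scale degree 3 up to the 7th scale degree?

A5

Spelling G harmonic minor: G A B♭ C D E♭ F♯.
So we need the interval from B♭ up to F♯.
B♭ up to F♯ is 8 semitones, a half step wider than a perfect fifth, so the interval is augmented.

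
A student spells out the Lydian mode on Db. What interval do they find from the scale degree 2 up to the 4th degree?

Db lydian: Db Eb F G Ab Bb C.
The scale degree 2 is Eb and the 4th scale degree is G.
From Eb to G is 4 semitones, exactly the major third.

major third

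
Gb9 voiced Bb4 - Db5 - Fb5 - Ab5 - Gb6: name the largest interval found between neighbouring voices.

minor seventh

Adjacent intervals: Bb4→Db5 = minor third; Db5→Fb5 = minor third; Fb5→Ab5 = major third; Ab5→Gb6 = minor seventh.
The largest is Ab5 to Gb6, a minor seventh (10 semitones).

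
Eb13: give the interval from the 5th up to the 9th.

Eb13: Eb-G-Bb-Db-F-C.
5th = Bb; 9th = F.
Bb up to F spans 5 letter names and 7 semitones — a perfect fifth.

perfect 5th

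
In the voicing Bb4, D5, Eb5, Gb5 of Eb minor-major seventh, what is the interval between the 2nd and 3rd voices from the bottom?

minor 2nd

Those voices are D5 and Eb5.
From D to Eb: 1 semitone over a second = minor.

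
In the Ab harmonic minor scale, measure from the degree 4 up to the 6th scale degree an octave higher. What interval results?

Ab harmonic minor: Ab Bb Cb Db Eb Fb G.
That puts Db below Fb.
From Db to Fb: 15 semitones over a tenth = minor.

minor 10th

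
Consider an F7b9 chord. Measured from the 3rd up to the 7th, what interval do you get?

diminished fifth

The chord tones of F7b9 are F–A–C–E♭–G♭.
That puts A below E♭.
5 letter names make it a fifth; at 6 semitones (a half step narrower than perfect) the quality is diminished.
That tritone between 3rd and 7th is what gives the dominant seventh its pull toward resolution.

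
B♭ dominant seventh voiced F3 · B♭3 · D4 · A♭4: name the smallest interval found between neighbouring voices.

major third

Adjacent intervals: F3→B♭3 = perfect fourth; B♭3→D4 = major third; D4→A♭4 = diminished fifth.
The smallest is B♭3 to D4, a major third (4 semitones).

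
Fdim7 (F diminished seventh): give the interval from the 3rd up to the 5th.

The chord tones of F diminished seventh are F Ab Cb Ebb.
So we need the interval from Ab up to Cb.
3 letter names make it a third; at 3 semitones (a half step narrower than major) the quality is minor.

minor third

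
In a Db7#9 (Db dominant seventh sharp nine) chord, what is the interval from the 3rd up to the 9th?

major 7th

The chord tones of Db dominant seventh sharp nine are Db–F–Ab–Cb–E.
3rd = F; 9th = E.
Counting 7 letters and 11 half steps from F gives a major seventh.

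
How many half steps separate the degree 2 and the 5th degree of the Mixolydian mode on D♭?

The scale is D♭ E♭ F G♭ A♭ B♭ C♭.
E♭ up to A♭ is a perfect fourth — 5 semitones.

5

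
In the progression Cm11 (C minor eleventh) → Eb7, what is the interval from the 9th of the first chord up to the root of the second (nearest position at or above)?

minor 2nd

Cm11 (C minor eleventh) has D as its 9th, and Eb7 has Eb as its root.
2 letter names make it a second; at 1 semitone (a half step narrower than major) the quality is minor.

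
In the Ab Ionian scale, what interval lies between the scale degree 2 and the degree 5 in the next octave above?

Ab major: Ab Bb C Db Eb F G.
That puts Bb below Eb.
From Bb to Eb is 17 semitones, exactly the perfect eleventh.

perfect eleventh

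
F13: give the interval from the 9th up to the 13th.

Spelling the chord: F A C E♭ G D.
So we need the interval from G up to D.
G up to D spans 5 letter names and 7 semitones — a perfect fifth.

perfect fifth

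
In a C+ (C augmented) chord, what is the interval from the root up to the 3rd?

C augmented: C–E–G#.
The root is C and the 3rd is E.
Counting 3 letters and 4 half steps from C gives a major third.

M3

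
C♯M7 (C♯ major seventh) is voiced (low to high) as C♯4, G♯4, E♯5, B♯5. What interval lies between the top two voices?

Those voices are E♯5 and B♯5.
Counting 5 letters and 7 half steps from E♯ gives a perfect fifth.

perfect fifth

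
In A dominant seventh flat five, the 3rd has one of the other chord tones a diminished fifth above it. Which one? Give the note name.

A7b5 is spelled A C♯ E♭ G.
The 3rd is C♯. A diminished fifth above C♯ is G.
G is the chord's 7th.

G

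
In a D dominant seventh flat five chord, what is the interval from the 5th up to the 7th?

D dominant seventh flat five is spelled D-F#-Ab-C.
5th = Ab; 7th = C.
Counting 3 letters and 4 half steps from Ab gives a major third.

major third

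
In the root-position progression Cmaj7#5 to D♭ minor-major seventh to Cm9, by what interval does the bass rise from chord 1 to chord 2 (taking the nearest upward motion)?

minor second

The roots are C and D♭.
C up to D♭ is 1 semitone, a half step narrower than a major second, so the interval is minor.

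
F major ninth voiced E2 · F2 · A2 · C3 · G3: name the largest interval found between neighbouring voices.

Adjacent intervals: E2→F2 = minor second; F2→A2 = major third; A2→C3 = minor third; C3→G3 = perfect fifth.
The largest is C3 to G3, a perfect fifth (7 semitones).

perfect fifth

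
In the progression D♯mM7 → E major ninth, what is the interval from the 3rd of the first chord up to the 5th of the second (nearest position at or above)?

D♯mM7 has F♯ as its 3rd, and E major ninth has B as its 5th.
Counting 4 letters and 5 half steps from F♯ gives a perfect fourth.

P4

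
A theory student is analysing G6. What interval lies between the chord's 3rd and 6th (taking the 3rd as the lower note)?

perfect 4th

G6 is spelled G B D E.
That puts B below E.
From B to E is 5 semitones, exactly the perfect fourth.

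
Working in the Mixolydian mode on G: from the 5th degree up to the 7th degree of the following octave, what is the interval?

minor tenth

Spelling the Mixolydian mode on G: G A B C D E F.
5th degree = D; 7th degree (up an octave) = F.
From D to F: 15 semitones over a tenth = minor.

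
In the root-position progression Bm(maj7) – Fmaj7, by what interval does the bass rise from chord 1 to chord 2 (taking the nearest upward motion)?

The roots are B and F.
5 letter names make it a fifth; at 6 semitones (a half step narrower than perfect) the quality is diminished.

diminished fifth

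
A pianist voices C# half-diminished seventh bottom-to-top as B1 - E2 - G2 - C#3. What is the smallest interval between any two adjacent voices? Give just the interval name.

minor third

Adjacent intervals: B1→E2 = perfect fourth; E2→G2 = minor third; G2→C#3 = augmented fourth.
The smallest is E2 to G2, a minor third (3 semitones).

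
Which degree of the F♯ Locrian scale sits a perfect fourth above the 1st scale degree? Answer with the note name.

The scale is F♯ G A B C D E.
The 1st scale degree is F♯; a perfect fourth above that is B — scale degree 4.

B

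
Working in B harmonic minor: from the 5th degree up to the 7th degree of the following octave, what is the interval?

major 10th

B harmonic minor: B C# D E F# G A#.
That puts F# below A#.
F# up to A# spans 10 letter names and 16 semitones — a major tenth.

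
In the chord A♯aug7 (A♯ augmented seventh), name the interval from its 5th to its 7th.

A♯ augmented seventh: A♯ C𝄪 E𝄪 G♯.
That puts E𝄪 below G♯.
3 letter names make it a third; at 2 semitones (a whole step narrower than major) the quality is diminished.

diminished third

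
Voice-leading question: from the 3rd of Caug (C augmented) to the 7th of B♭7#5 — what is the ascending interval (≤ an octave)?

Caug (C augmented) has E as its 3rd, and B♭7#5 has A♭ as its 7th.
4 letter names make it a fourth; at 4 semitones (a half step narrower than perfect) the quality is diminished.

d4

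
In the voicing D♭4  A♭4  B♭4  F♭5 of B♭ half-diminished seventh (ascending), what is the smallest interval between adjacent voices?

major second

Adjacent intervals: D♭4→A♭4 = perfect fifth; A♭4→B♭4 = major second; B♭4→F♭5 = diminished fifth.
The smallest is A♭4 to B♭4, a major second (2 semitones).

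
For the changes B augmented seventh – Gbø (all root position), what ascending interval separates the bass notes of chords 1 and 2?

The roots are B and Gb.
From B to Gb: 7 semitones over a sixth = diminished.

diminished sixth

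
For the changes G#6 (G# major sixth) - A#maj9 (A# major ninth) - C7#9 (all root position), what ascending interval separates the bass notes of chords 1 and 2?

The roots are G# and A#.
Counting 2 letters and 2 half steps from G# gives a major second.

major 2nd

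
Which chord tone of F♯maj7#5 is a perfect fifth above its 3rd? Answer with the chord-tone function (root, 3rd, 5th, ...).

7th

Spelling the chord: F♯–A♯–C𝄪–E♯.
The 3rd is A♯. A perfect fifth above A♯ is E♯.
E♯ is the chord's 7th.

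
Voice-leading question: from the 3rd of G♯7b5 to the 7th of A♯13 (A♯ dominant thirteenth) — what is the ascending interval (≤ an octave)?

G♯7b5 has B♯ as its 3rd, and A♯13 (A♯ dominant thirteenth) has G♯ as its 7th.
6 letter names make it a sixth; at 8 semitones (a half step narrower than major) the quality is minor.

m6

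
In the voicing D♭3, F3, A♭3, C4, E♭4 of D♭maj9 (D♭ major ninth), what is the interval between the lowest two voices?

major third

Those voices are D♭3 and F3.
Counting 3 letters and 4 half steps from D♭ gives a major third.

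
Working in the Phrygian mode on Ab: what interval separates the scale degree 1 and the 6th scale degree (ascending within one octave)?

Spelling the Phrygian mode on Ab: Ab Bbb Cb Db Eb Fb Gb.
So we need the interval from Ab up to Fb.
6 letter names make it a sixth; at 8 semitones (a half step narrower than major) the quality is minor.

m6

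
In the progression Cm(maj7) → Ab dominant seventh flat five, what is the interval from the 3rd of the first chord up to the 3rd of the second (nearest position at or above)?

The 3rd of Cm(maj7) is Eb; the 3rd of Ab dominant seventh flat five is C.
From Eb to C is 9 semitones, exactly the major sixth.

M6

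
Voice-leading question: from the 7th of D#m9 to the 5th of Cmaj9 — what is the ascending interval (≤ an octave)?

diminished fifth

The 7th of D#m9 is C#; the 5th of Cmaj9 is G.
From C# to G: 6 semitones over a fifth = diminished.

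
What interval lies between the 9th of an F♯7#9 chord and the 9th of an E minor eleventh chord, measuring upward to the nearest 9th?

diminished 7th

The 9th of F♯7#9 is G𝄪; the 9th of E minor eleventh is F♯.
7 letter names make it a seventh; at 9 semitones (a whole step narrower than major) the quality is diminished.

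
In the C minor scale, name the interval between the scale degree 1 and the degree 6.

minor sixth

The scale runs C D Eb F G Ab Bb.
Scale degree 1 = C; degree 6 = Ab.
C up to Ab is 8 semitones, a half step narrower than a major sixth, so the interval is minor.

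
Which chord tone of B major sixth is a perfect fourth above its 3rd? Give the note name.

G#

Spelling the chord: B D# F# G#.
The 3rd is D#. A perfect fourth above D# is G#.
G# is the chord's 6th.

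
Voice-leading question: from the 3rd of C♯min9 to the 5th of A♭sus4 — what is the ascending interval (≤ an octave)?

diminished octave

The 3rd of C♯min9 is E; the 5th of A♭sus4 is E♭.
From E to E♭: 11 semitones over an octave = diminished.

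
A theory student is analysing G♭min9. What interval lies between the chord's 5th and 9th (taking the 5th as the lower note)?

perfect 5th

G♭min9 (G♭ minor ninth) is spelled G♭ B𝄫 D♭ F♭ A♭.
The 5th is D♭ and the 9th is A♭.
From D♭ to A♭ is 7 semitones, exactly the perfect fifth.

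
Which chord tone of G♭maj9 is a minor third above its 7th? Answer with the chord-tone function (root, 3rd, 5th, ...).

Spelling the chord: G♭–B♭–D♭–F–A♭.
The 7th is F. A minor third above F is A♭.
A♭ is the chord's 9th.

9th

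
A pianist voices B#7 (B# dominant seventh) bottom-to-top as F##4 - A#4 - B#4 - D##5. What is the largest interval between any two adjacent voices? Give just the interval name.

Adjacent intervals: F##4→A#4 = minor third; A#4→B#4 = major second; B#4→D##5 = major third.
The largest is B#4 to D##5, a major third (4 semitones).

major third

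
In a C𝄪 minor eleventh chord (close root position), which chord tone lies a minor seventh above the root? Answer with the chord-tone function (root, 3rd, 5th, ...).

7th

C𝄪 minor eleventh: C𝄪–E♯–G𝄪–B♯–D𝄪–F𝄪.
The root is C𝄪. A minor seventh above C𝄪 is B♯.
B♯ is the chord's 7th.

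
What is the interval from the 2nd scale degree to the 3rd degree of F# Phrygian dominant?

A2

The scale runs F# G A# B C# D E.
2nd scale degree = G; degree 3 = A#.
From G to A#: 3 semitones over a second = augmented.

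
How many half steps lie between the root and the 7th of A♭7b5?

10

Spelling the chord: A♭–C–E𝄫–G♭.
A♭ to G♭ is a minor seventh: 10 semitones.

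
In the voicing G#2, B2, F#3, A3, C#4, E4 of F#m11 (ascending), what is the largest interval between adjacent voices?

perfect fifth

Adjacent intervals: G#2→B2 = minor third; B2→F#3 = perfect fifth; F#3→A3 = minor third; A3→C#4 = major third; C#4→E4 = minor third.
The largest is B2 to F#3, a perfect fifth (7 semitones).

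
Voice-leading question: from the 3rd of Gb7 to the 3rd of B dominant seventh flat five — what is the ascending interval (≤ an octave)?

augmented third

The 3rd of Gb7 is Bb; the 3rd of B dominant seventh flat five is D#.
From Bb to D#: 5 semitones over a third = augmented.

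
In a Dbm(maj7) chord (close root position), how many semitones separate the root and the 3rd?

3

Spelling the chord: Db–Fb–Ab–C.
Db to Fb is a minor third: 3 semitones.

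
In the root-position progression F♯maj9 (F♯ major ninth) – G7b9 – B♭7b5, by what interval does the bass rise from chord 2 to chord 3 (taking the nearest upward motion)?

The roots are G and B♭.
From G to B♭: 3 semitones over a third = minor.

minor third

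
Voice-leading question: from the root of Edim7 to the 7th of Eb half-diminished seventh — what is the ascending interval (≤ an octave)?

The root of Edim7 is E; the 7th of Eb half-diminished seventh is Db.
7 letter names make it a seventh; at 9 semitones (a whole step narrower than major) the quality is diminished.

diminished 7th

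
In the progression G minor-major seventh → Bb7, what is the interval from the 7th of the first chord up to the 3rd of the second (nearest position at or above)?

minor sixth

G minor-major seventh has F# as its 7th, and Bb7 has D as its 3rd.
F# up to D is 8 semitones, a half step narrower than a major sixth, so the interval is minor.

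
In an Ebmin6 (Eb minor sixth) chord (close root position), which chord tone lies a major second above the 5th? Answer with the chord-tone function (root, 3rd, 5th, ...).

6th

Eb minor sixth is spelled Eb-Gb-Bb-C.
The 5th is Bb. A major second above Bb is C.
C is the chord's 6th.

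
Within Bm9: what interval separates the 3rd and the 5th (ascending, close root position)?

major third

B minor ninth: B-D-F#-A-C#.
So we need the interval from D up to F#.
From D to F# is 4 semitones, exactly the major third.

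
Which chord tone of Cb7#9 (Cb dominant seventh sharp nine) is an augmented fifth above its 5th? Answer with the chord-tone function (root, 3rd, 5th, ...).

Cb7#9 (Cb dominant seventh sharp nine) is spelled Cb, Eb, Gb, Bbb, D.
The 5th is Gb. An augmented fifth above Gb is D.
D is the chord's 9th.

9th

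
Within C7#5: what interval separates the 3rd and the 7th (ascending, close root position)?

The chord tones of Caug7 are C E G♯ B♭.
That puts E below B♭.
5 letter names make it a fifth; at 6 semitones (a half step narrower than perfect) the quality is diminished.
This 3–7 tritone is the characteristic tension at the heart of the dominant sound.

d5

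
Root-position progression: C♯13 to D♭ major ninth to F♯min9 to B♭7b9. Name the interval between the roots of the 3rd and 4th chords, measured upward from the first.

The roots are F♯ and B♭.
From F♯ to B♭: 4 semitones over a fourth = diminished.

diminished 4th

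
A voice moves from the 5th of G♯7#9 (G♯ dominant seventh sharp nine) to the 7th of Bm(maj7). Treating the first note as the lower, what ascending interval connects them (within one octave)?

The 5th of G♯7#9 (G♯ dominant seventh sharp nine) is D♯; the 7th of Bm(maj7) is A♯.
Counting 5 letters and 7 half steps from D♯ gives a perfect fifth.

perfect fifth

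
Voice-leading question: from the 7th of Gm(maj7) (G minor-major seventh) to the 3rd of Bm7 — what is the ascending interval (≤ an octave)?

Gm(maj7) (G minor-major seventh) has F# as its 7th, and Bm7 has D as its 3rd.
F# up to D is 8 semitones, a half step narrower than a major sixth, so the interval is minor.

minor sixth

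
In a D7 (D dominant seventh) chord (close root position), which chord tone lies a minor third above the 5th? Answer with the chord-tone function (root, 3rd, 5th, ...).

D7 (D dominant seventh): D F# A C.
The 5th is A. A minor third above A is C.
C is the chord's 7th.

7th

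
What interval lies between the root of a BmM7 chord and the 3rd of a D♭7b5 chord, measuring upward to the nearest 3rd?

The root of BmM7 is B; the 3rd of D♭7b5 is F.
From B to F: 6 semitones over a fifth = diminished.

diminished 5th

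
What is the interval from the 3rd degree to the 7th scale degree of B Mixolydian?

d5

B mixolydian: B C# D# E F# G# A.
The 3rd degree is D# and the degree 7 is A.
From D# to A: 6 semitones over a fifth = diminished.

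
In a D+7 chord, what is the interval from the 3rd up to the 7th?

D+7: D, F#, A#, C.
So we need the interval from F# up to C.
From F# to C: 6 semitones over a fifth = diminished.

d5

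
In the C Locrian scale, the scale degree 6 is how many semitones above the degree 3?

The scale is C D♭ E♭ F G♭ A♭ B♭.
E♭ up to A♭ is a perfect fourth — 5 semitones.

5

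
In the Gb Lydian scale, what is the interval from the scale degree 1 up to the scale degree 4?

A4

Spelling the Gb Lydian scale: Gb Ab Bb C Db Eb F.
The scale degree 1 is Gb and the 4th degree is C.
Gb up to C is 6 semitones, a half step wider than a perfect fourth, so the interval is augmented.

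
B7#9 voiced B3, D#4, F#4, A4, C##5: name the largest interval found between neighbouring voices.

augmented 3rd

Adjacent intervals: B3→D#4 = major third; D#4→F#4 = minor third; F#4→A4 = minor third; A4→C##5 = augmented third.
The largest is A4 to C##5, an augmented third (5 semitones).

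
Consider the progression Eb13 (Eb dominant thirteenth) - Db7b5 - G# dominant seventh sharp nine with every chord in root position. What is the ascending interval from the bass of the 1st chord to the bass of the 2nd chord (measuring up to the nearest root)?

minor 7th

The roots are Eb and Db.
From Eb to Db: 10 semitones over a seventh = minor.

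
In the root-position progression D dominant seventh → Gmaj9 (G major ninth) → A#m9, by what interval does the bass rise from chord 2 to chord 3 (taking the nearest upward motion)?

augmented second

The roots are G and A#.
G up to A# is 3 semitones, a half step wider than a major second, so the interval is augmented.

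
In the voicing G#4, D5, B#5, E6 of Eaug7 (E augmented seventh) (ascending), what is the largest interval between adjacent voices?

Adjacent intervals: G#4→D5 = diminished fifth; D5→B#5 = augmented sixth; B#5→E6 = diminished fourth.
The largest is D5 to B#5, an augmented sixth (10 semitones).

A6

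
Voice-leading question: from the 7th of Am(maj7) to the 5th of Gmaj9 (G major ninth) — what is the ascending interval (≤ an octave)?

Am(maj7) has G♯ as its 7th, and Gmaj9 (G major ninth) has D as its 5th.
From G♯ to D: 6 semitones over a fifth = diminished.

diminished fifth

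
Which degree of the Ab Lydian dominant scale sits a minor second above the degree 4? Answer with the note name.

The scale is Ab Bb C D Eb F Gb.
The degree 4 is D; a minor second above that is Eb — scale degree 5.

Eb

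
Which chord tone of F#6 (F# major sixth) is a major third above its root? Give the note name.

The chord tones of F# major sixth are F#, A#, C#, D#.
The root is F#. A major third above F# is A#.
A# is the chord's 3rd.

A#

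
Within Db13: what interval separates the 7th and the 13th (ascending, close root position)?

major seventh

The chord tones of Db13 (Db dominant thirteenth) are Db-F-Ab-Cb-Eb-Bb.
7th = Cb; 13th = Bb.
Counting 7 letters and 11 half steps from Cb gives a major seventh.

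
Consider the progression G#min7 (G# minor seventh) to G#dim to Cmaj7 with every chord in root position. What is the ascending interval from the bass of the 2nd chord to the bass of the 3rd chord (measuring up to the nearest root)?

The roots are G# and C.
4 letter names make it a fourth; at 4 semitones (a half step narrower than perfect) the quality is diminished.

d4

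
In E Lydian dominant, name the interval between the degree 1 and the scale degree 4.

The scale runs E F♯ G♯ A♯ B C♯ D.
So we need the interval from E up to A♯.
E up to A♯ is 6 semitones, a half step wider than a perfect fourth, so the interval is augmented.

augmented fourth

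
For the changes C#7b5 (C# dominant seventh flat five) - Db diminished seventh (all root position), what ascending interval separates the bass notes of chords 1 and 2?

diminished second

The roots are C# and Db.
From C# to Db: 0 semitones over a second = diminished.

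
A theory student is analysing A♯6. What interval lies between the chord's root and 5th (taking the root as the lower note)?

perfect fifth

A♯ major sixth: A♯ C𝄪 E♯ F𝄪.
So we need the interval from A♯ up to E♯.
A♯ up to E♯ spans 5 letter names and 7 semitones — a perfect fifth.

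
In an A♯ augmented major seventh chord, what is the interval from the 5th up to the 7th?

minor 3rd

A♯ augmented major seventh is spelled A♯–C𝄪–E𝄪–G𝄪.
5th = E𝄪; 7th = G𝄪.
3 letter names make it a third; at 3 semitones (a half step narrower than major) the quality is minor.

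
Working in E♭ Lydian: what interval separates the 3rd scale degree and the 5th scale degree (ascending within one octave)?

E♭ lydian: E♭ F G A B♭ C D.
That puts G below B♭.
G up to B♭ is 3 semitones, a half step narrower than a major third, so the interval is minor.

minor third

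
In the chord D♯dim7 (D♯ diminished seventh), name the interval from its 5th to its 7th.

minor 3rd

The chord tones of D♯°7 (D♯ diminished seventh) are D♯, F♯, A, C.
That puts A below C.
3 letter names make it a third; at 3 semitones (a half step narrower than major) the quality is minor.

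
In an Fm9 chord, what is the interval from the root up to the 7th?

m7

The chord tones of Fmin9 (F minor ninth) are F Ab C Eb G.
That puts F below Eb.
F up to Eb is 10 semitones, a half step narrower than a major seventh, so the interval is minor.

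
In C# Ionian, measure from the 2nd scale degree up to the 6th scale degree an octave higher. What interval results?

Spelling C# Ionian: C# D# E# F# G# A# B#.
2nd scale degree = D#; degree 6 (up an octave) = A#.
From D# to A# is 19 semitones, exactly the perfect twelfth.

perfect twelfth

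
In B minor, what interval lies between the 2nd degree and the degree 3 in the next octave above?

B natural minor: B C♯ D E F♯ G A.
2nd degree = C♯; degree 3 (up an octave) = D.
9 letter names make it a ninth; at 13 semitones (a half step narrower than major) the quality is minor.

minor ninth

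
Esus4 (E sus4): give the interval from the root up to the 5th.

E sus4: E, A, B.
So we need the interval from E up to B.
Counting 5 letters and 7 half steps from E gives a perfect fifth.

perfect fifth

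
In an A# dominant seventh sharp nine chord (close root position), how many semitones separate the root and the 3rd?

A#7#9 (A# dominant seventh sharp nine): A# C## E# G# B##.
A# to C## is a major third: 4 semitones.

4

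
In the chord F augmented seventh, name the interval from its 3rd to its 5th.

Faug7 is spelled F, A, C♯, E♭.
That puts A below C♯.
A up to C♯ spans 3 letter names and 4 semitones — a major third.

major third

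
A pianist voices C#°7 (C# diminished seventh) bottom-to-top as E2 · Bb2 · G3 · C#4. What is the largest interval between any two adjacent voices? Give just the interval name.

major sixth

Adjacent intervals: E2→Bb2 = diminished fifth; Bb2→G3 = major sixth; G3→C#4 = augmented fourth.
The largest is Bb2 to G3, a major sixth (9 semitones).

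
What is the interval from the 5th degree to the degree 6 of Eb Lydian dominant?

major second

Eb lydian dominant: Eb F G A Bb C Db.
The 5th degree is Bb and the degree 6 is C.
Bb up to C spans 2 letter names and 2 semitones — a major second.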